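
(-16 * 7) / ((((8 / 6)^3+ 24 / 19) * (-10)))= 3.08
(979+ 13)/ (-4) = -248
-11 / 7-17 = -130 / 7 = -18.57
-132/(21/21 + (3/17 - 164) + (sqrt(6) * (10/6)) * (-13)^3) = -9317088/34862202289 + 209527890 * sqrt(6)/34862202289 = 0.01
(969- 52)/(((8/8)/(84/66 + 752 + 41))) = 8011829/11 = 728348.09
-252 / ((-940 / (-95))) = -1197 / 47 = -25.47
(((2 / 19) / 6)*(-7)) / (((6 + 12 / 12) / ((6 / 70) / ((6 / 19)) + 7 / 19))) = -851 / 75810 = -0.01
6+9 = 15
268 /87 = 3.08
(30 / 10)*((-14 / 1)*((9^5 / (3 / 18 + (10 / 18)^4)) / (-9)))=516560652 / 491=1052058.35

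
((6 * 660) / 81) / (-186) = -220 / 837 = -0.26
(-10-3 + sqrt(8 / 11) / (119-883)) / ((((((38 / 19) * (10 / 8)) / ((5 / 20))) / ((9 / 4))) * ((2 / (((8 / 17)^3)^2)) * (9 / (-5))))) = 8192 * sqrt(22) / 50713032469 + 212992 / 24137569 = 0.01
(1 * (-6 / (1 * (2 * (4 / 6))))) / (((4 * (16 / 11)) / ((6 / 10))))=-297 / 640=-0.46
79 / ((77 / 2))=158 / 77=2.05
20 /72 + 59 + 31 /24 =4361 /72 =60.57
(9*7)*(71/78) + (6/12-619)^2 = 19895179/52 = 382599.60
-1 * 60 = -60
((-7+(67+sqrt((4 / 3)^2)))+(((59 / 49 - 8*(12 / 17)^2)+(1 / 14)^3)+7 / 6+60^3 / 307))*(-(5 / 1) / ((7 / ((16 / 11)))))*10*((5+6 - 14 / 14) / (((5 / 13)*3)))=-43923507963400 / 639071769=-68730.16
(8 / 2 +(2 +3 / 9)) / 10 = 19 / 30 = 0.63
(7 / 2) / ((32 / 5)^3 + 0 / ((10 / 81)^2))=875 / 65536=0.01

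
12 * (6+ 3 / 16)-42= 129 / 4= 32.25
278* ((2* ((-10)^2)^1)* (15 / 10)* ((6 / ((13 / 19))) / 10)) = 73135.38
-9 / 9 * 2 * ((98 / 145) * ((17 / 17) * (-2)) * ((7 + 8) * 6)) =243.31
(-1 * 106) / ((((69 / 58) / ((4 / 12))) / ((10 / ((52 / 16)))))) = -245920 / 2691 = -91.39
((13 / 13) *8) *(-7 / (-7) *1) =8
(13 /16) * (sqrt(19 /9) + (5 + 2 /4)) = 13 * sqrt(19) /48 + 143 /32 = 5.65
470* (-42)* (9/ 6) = -29610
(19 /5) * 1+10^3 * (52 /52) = 5019 /5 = 1003.80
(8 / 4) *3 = 6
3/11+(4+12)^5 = 11534339/11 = 1048576.27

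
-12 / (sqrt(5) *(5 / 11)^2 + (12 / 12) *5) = -43923 / 18145 + 363 *sqrt(5) / 3629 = -2.20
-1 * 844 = -844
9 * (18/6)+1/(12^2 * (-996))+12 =5593535/143424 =39.00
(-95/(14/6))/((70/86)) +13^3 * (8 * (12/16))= 643467/49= 13131.98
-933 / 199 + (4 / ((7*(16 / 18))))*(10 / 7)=-36762 / 9751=-3.77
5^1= 5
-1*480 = -480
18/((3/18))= 108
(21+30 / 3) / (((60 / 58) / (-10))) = -899 / 3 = -299.67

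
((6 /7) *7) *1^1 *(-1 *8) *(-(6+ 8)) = 672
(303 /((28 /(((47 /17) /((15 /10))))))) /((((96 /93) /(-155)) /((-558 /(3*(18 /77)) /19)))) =125418.98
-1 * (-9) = 9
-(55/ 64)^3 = -166375/ 262144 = -0.63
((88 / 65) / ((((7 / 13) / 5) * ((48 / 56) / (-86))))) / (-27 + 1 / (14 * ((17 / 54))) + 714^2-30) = -56287 / 22747113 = -0.00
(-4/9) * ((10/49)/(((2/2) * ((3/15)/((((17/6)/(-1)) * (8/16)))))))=850/1323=0.64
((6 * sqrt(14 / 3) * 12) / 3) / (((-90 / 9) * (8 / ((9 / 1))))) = -5.83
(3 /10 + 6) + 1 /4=131 /20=6.55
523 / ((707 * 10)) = 523 / 7070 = 0.07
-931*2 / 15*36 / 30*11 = -40964 / 25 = -1638.56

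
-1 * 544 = -544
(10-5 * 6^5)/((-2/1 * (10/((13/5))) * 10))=50531/100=505.31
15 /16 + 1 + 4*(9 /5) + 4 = 1051 /80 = 13.14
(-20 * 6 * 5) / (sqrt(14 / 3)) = -300 * sqrt(42) / 7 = -277.75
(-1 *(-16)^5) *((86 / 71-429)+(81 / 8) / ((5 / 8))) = -153211633664 / 355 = -431582066.66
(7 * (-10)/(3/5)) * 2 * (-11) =7700/3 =2566.67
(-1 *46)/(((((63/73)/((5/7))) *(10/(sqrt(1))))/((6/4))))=-1679/294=-5.71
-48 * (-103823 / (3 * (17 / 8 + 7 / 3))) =39868032 / 107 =372598.43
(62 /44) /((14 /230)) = 3565 /154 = 23.15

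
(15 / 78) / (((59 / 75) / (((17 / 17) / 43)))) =375 / 65962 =0.01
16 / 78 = 8 / 39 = 0.21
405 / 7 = 57.86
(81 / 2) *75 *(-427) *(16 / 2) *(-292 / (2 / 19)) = 28783301400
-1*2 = -2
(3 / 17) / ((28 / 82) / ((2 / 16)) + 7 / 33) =4059 / 67711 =0.06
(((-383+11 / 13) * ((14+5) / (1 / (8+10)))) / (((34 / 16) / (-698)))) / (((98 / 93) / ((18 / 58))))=3970530762624 / 314041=12643351.55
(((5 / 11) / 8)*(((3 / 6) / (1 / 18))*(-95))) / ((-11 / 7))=29925 / 968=30.91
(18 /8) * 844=1899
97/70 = 1.39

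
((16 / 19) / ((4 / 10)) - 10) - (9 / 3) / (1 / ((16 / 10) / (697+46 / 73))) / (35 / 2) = -1336900326 / 169332275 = -7.90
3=3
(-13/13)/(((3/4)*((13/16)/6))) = -128/13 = -9.85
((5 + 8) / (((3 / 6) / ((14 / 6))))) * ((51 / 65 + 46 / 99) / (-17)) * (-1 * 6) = 225092 / 8415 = 26.75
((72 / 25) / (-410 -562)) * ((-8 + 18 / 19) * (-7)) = -1876 / 12825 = -0.15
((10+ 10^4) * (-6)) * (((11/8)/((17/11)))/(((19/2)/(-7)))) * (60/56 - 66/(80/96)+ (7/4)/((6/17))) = -7444460023/2584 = -2880982.98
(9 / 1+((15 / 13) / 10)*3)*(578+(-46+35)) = 137781 / 26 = 5299.27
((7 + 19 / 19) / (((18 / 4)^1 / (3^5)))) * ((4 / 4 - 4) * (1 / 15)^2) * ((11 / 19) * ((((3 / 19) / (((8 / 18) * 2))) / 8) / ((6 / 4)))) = -891 / 18050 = -0.05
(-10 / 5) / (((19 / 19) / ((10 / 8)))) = -5 / 2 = -2.50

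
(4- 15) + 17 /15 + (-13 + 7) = -238 /15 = -15.87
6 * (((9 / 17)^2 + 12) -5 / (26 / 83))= -82983 / 3757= -22.09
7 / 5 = 1.40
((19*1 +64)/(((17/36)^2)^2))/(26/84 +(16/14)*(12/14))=40985989632/31654459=1294.79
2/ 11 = 0.18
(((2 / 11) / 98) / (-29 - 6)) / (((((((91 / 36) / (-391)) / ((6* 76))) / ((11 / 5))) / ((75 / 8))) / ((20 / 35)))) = 9627984 / 218491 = 44.07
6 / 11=0.55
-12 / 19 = -0.63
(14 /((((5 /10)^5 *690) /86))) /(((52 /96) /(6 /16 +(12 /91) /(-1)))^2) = 11.25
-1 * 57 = -57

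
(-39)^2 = 1521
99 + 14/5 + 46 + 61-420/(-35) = 1104/5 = 220.80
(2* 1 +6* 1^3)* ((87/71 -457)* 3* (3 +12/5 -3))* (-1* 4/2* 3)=157515.72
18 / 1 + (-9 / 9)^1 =17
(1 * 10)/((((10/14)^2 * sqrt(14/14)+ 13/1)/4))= 980/331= 2.96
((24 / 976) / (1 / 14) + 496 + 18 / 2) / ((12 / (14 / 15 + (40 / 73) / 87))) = 76648849 / 1937055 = 39.57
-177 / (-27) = 6.56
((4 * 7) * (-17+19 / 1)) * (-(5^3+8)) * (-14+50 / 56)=97622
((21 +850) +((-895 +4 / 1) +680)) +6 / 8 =2643 / 4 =660.75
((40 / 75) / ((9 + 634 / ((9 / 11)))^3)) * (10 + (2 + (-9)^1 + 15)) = 34992 / 1755743456875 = 0.00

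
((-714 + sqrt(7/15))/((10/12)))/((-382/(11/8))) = 11781/3820 -11*sqrt(105)/38200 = 3.08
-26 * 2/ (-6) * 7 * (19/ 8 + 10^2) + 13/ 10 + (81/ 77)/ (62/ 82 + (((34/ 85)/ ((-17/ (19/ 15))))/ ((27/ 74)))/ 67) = 683066009833681/ 109933566820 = 6213.44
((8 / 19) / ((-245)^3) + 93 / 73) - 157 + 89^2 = 7765.27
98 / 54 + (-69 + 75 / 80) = -28619 / 432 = -66.25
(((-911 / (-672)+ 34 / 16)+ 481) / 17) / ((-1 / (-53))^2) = 914528939 / 11424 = 80053.30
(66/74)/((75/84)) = 924/925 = 1.00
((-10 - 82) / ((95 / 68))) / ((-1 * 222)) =3128 / 10545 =0.30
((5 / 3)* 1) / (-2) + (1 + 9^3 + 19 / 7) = 30739 / 42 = 731.88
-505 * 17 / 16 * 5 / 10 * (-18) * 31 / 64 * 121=289821015 / 1024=283028.33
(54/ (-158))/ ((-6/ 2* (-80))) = -9/ 6320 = -0.00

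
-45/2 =-22.50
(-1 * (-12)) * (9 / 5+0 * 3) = 108 / 5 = 21.60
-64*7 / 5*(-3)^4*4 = -145152 / 5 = -29030.40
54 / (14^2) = 27 / 98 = 0.28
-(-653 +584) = 69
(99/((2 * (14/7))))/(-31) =-99/124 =-0.80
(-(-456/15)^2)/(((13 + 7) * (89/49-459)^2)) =-3467044/15682800125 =-0.00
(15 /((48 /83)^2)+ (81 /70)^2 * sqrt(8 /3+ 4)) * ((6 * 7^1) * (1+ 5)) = 39366 * sqrt(15) /175+ 723345 /64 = 12173.49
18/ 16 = 9/ 8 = 1.12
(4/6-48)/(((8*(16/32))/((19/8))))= -1349/48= -28.10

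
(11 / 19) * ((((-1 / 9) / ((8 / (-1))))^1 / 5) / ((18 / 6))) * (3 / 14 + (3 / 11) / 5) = 23 / 159600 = 0.00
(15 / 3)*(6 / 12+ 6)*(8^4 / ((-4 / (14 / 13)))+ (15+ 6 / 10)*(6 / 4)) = -70159 / 2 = -35079.50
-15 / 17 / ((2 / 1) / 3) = -45 / 34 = -1.32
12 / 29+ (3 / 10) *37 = 3339 / 290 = 11.51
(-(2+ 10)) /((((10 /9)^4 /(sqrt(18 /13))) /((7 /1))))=-413343 * sqrt(26) /32500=-64.85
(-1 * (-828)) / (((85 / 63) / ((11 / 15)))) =191268 / 425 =450.04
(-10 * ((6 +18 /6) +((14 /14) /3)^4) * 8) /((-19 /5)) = 292000 /1539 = 189.73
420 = 420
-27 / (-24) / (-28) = -9 / 224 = -0.04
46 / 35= 1.31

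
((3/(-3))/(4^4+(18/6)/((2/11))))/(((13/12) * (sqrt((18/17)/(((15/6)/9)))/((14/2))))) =-28 * sqrt(85)/21255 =-0.01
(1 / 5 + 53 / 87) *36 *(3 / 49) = 12672 / 7105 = 1.78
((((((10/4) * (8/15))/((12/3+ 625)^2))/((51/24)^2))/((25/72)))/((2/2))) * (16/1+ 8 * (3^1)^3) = 1425408/2858506225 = 0.00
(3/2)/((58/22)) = 33/58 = 0.57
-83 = -83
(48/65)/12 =0.06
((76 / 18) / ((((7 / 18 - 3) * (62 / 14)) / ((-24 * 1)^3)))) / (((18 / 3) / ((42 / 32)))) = 1608768 / 1457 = 1104.16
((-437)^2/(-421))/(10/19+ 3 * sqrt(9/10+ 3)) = 362841100/52924331 - 206819427 * sqrt(390)/52924331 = -70.32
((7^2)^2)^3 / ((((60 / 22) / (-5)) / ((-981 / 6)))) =16595703353999 / 4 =4148925838499.75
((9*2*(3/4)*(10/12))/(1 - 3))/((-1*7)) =45/56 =0.80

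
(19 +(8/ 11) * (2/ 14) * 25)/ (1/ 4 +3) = 6652/ 1001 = 6.65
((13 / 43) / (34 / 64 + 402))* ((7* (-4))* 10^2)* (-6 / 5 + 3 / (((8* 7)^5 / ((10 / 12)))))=429570783655 / 170223754624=2.52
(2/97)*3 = 6/97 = 0.06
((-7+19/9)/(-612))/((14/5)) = 55/19278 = 0.00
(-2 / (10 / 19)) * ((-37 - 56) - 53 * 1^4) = 554.80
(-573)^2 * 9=2954961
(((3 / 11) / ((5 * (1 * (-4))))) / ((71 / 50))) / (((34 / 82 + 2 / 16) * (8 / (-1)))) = 205 / 92158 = 0.00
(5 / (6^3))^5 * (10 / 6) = 15625 / 1410554953728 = 0.00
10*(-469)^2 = 2199610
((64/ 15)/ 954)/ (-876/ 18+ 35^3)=32/ 306422415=0.00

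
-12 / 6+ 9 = 7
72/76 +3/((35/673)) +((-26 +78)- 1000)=-591429/665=-889.37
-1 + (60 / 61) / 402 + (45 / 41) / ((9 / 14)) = 118933 / 167567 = 0.71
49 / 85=0.58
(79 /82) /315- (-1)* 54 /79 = 0.69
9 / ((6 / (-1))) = -1.50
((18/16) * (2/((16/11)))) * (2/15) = 33/160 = 0.21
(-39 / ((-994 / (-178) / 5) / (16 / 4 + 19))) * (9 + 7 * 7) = -23151570 / 497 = -46582.64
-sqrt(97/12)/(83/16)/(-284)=2 * sqrt(291)/17679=0.00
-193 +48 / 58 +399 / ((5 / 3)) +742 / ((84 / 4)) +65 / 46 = 1680319 / 20010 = 83.97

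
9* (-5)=-45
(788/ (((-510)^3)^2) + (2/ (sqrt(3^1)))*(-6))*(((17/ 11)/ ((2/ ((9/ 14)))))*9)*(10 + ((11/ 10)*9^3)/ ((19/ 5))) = 1654603/ 37390514238000000 - 11565423*sqrt(3)/ 2926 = -6846.17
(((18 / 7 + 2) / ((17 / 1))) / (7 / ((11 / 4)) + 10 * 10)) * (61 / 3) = 2684 / 50337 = 0.05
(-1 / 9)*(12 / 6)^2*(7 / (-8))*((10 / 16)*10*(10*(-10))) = -4375 / 18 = -243.06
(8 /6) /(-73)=-4 /219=-0.02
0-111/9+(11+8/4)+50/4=79/6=13.17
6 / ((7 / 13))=78 / 7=11.14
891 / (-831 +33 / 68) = -6732 / 6275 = -1.07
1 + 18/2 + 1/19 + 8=343/19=18.05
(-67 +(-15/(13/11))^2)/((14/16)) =127216/1183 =107.54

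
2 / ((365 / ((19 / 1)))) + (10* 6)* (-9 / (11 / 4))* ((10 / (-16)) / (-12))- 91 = -812019 / 8030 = -101.12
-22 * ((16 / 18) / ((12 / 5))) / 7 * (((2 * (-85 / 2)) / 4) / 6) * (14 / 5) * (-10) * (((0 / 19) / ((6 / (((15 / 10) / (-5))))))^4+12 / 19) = -37400 / 513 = -72.90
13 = 13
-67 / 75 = -0.89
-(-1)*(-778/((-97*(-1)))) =-778/97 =-8.02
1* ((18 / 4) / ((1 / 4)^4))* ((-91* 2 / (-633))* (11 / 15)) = 256256 / 1055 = 242.90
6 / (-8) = -3 / 4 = -0.75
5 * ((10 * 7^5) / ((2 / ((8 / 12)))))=840350 / 3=280116.67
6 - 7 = -1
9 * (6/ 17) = 54/ 17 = 3.18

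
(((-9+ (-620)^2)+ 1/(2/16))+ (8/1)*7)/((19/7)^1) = 2691185/19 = 141641.32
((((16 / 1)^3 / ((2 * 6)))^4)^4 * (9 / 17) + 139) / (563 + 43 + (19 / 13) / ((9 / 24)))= 18999521285301737936647902825311679255674051083399 / 644683636926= 29471077280471751224861340000000000000.00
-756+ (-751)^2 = 563245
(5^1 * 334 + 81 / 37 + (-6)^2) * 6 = 379218 / 37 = 10249.14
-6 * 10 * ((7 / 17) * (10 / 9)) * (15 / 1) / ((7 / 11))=-11000 / 17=-647.06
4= 4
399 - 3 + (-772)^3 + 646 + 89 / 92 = -42329071663 / 92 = -460098605.03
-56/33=-1.70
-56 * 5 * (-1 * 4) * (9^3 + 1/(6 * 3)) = 7348880/9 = 816542.22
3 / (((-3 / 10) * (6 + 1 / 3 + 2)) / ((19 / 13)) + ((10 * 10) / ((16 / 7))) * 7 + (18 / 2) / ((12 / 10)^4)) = 8208 / 845095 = 0.01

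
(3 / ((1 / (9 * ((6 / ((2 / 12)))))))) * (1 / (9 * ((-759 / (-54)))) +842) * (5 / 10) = 103531608 / 253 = 409215.84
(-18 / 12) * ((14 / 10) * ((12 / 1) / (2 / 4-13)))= 252 / 125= 2.02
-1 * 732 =-732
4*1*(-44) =-176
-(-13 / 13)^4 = -1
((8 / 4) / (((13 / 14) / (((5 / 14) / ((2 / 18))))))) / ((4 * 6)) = 15 / 52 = 0.29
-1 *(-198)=198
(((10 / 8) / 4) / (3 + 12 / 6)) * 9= 9 / 16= 0.56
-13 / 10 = -1.30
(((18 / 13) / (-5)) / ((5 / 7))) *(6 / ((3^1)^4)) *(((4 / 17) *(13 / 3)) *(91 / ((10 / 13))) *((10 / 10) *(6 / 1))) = -132496 / 6375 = -20.78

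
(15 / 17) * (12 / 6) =30 / 17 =1.76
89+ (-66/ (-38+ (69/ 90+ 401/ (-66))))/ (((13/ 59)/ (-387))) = -13354636/ 5161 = -2587.61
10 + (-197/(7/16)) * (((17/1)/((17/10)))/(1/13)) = -58527.14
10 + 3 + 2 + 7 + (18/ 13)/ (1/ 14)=538/ 13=41.38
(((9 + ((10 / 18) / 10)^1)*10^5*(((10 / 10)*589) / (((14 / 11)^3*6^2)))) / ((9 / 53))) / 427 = 21164443128125 / 213540138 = 99112.25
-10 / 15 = -2 / 3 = -0.67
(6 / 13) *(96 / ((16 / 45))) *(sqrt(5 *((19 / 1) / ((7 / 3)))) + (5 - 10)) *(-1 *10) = 81000 / 13 - 16200 *sqrt(1995) / 91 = -1720.66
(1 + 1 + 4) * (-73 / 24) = -73 / 4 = -18.25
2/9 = 0.22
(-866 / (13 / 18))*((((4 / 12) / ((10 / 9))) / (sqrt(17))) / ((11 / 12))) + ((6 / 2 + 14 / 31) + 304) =9531 / 31 - 280584*sqrt(17) / 12155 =212.27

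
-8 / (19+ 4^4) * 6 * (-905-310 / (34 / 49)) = 220608 / 935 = 235.94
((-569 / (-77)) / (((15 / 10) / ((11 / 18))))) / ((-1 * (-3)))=569 / 567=1.00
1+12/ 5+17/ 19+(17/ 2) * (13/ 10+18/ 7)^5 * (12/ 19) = 74613248387901/ 15966650000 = 4673.07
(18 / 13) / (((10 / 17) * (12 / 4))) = 51 / 65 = 0.78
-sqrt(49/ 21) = -sqrt(21)/ 3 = -1.53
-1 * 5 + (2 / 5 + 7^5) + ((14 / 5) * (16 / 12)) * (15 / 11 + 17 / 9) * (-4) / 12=14967332 / 891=16798.35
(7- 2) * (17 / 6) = 85 / 6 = 14.17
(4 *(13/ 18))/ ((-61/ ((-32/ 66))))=416/ 18117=0.02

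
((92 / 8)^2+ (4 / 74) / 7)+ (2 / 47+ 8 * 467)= 188355277 / 48692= 3868.30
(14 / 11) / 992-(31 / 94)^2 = -1295341 / 12052304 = -0.11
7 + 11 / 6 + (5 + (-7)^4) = 14489 / 6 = 2414.83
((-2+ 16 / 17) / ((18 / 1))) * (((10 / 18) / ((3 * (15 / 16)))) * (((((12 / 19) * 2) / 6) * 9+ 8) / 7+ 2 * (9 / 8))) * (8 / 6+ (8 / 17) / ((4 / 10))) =-997888 / 9340191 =-0.11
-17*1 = -17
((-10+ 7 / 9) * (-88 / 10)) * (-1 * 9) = -3652 / 5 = -730.40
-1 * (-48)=48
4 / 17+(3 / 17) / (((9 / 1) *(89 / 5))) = 1073 / 4539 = 0.24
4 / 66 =2 / 33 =0.06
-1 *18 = -18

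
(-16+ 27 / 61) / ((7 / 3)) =-2847 / 427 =-6.67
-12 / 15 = -4 / 5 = -0.80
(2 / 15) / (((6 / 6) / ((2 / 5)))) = 4 / 75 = 0.05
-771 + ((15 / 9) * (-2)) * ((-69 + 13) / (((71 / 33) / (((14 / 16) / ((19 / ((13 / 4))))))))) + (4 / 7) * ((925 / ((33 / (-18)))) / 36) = -477414713 / 623238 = -766.02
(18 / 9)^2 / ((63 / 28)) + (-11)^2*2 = 2194 / 9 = 243.78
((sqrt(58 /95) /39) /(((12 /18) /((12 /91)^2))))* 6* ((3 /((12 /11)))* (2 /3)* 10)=1584* sqrt(5510) /2045407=0.06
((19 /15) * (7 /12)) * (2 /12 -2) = -1463 /1080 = -1.35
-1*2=-2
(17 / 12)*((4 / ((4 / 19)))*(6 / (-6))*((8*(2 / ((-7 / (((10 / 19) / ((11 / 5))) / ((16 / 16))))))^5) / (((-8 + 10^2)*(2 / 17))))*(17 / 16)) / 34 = 22578125000 / 24339806450583393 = 0.00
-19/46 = -0.41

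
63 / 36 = 1.75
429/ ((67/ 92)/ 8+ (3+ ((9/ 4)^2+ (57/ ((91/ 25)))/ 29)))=833248416/ 16885439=49.35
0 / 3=0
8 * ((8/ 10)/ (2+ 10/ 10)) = 32/ 15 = 2.13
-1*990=-990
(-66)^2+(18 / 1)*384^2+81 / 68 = 180782433 / 68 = 2658565.19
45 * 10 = 450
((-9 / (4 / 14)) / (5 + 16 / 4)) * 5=-35 / 2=-17.50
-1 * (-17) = 17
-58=-58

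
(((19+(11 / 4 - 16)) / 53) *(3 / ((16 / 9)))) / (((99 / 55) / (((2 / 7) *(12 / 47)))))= 1035 / 139496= 0.01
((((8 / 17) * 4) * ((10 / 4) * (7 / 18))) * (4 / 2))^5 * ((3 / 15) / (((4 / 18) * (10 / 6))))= 1101463552000 / 3105227259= 354.71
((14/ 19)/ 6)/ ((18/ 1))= 7/ 1026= 0.01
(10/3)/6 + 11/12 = 53/36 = 1.47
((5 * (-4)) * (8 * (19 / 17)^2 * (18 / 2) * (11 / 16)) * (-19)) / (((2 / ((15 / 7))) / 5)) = 254640375 / 2023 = 125872.65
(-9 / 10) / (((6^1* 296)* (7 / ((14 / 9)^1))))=-1 / 8880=-0.00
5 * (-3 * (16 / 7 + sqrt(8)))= -30 * sqrt(2) - 240 / 7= -76.71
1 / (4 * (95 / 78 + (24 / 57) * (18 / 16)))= 741 / 5014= 0.15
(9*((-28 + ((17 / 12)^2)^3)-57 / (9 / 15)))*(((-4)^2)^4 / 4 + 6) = -2812019704285 / 165888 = -16951314.77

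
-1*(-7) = 7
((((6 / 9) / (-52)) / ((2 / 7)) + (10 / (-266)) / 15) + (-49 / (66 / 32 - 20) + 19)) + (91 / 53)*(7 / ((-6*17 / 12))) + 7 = 20901406709 / 766451868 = 27.27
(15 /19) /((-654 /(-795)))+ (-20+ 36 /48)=-151517 /8284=-18.29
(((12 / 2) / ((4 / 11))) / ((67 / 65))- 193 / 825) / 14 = 249109 / 221100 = 1.13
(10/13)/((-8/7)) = -35/52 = -0.67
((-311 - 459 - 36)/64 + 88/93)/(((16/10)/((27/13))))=-1559835/103168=-15.12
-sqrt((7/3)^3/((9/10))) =-7 * sqrt(210)/27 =-3.76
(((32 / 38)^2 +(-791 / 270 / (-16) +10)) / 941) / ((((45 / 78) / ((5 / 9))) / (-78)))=-2870747399 / 3301893720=-0.87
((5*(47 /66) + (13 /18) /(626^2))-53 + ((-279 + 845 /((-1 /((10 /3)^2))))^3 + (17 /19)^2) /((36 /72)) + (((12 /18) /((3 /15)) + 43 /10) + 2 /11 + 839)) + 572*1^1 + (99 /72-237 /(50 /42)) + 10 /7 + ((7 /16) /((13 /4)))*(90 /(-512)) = -1194049675722038663862186549623 /660689565817881600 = -1807277937322.80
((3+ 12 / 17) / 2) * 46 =1449 / 17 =85.24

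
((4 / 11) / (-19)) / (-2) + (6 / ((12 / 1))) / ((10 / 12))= 637 / 1045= 0.61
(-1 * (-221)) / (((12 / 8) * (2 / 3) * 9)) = 221 / 9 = 24.56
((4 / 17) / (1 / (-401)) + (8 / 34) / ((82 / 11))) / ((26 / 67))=-2202357 / 9061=-243.06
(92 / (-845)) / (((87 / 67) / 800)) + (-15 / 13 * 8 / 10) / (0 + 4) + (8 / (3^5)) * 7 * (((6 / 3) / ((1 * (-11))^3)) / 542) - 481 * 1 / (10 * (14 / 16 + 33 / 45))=-8059883983605193 / 82907845891299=-97.21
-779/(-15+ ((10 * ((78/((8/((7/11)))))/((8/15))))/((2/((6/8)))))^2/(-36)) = 6177357824/538173465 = 11.48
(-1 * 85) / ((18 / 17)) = -1445 / 18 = -80.28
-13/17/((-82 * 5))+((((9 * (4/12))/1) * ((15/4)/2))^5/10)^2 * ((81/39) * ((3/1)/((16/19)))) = 7305106161310473518567/3113335893524480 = 2346391.91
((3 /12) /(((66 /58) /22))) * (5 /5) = 29 /6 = 4.83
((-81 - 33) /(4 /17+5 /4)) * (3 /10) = -23.03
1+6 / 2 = 4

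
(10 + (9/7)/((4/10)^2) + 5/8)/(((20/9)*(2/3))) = 5643/448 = 12.60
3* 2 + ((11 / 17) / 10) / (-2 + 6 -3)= 1031 / 170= 6.06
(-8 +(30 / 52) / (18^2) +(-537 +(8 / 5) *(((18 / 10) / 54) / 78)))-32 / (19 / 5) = -738149713 / 1333800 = -553.42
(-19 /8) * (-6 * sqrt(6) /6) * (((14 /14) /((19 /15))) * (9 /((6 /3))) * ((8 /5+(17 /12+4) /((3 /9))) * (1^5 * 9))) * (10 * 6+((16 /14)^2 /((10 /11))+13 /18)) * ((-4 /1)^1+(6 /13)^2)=-377464617 * sqrt(6) /1183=-781568.65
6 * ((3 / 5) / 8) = 9 / 20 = 0.45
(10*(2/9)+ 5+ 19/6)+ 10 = 367/18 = 20.39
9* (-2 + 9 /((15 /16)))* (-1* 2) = -684 /5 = -136.80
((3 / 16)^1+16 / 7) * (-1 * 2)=-277 / 56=-4.95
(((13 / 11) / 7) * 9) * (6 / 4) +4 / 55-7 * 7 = -35919 / 770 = -46.65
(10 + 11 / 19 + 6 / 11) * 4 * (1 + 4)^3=1162500 / 209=5562.20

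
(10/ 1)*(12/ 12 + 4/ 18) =110/ 9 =12.22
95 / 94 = 1.01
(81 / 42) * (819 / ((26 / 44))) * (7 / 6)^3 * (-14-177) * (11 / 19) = -71343657 / 152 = -469366.16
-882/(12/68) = -4998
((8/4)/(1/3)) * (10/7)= 60/7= 8.57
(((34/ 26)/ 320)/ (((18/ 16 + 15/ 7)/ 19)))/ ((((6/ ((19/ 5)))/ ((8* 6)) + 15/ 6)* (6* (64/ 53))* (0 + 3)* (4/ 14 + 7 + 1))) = 0.00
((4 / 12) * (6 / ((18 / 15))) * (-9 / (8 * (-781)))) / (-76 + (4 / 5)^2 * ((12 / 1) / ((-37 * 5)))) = -69375 / 2197371616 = -0.00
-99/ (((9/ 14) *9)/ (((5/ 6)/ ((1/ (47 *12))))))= -72380/ 9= -8042.22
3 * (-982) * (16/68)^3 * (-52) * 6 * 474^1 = 27883395072/4913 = 5675431.52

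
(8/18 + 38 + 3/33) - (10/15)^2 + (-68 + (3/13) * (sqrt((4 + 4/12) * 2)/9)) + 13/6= -27.67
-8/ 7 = -1.14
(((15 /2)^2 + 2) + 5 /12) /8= 7.33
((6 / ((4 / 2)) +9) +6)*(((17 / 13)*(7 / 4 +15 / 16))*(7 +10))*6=335529 / 52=6452.48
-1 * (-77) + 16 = 93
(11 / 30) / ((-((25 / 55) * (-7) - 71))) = 121 / 24480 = 0.00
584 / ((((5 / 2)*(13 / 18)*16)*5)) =1314 / 325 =4.04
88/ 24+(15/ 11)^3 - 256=-997442/ 3993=-249.80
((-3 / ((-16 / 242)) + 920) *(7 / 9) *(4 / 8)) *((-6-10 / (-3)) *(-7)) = 378427 / 54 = 7007.91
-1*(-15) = 15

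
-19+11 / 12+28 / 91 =-2773 / 156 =-17.78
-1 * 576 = -576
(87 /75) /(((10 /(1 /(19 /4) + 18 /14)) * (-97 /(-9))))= 0.02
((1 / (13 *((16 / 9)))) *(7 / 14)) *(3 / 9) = 3 / 416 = 0.01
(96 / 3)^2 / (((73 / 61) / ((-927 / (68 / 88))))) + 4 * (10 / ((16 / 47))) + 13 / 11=-28022357701 / 27302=-1026384.80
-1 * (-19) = 19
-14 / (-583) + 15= 8759 / 583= 15.02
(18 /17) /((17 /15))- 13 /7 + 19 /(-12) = -60841 /24276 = -2.51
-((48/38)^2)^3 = -191102976/47045881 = -4.06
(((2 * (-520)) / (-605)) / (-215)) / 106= -104 / 1378795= -0.00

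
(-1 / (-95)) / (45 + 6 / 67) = 67 / 286995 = 0.00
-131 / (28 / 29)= -3799 / 28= -135.68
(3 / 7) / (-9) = -0.05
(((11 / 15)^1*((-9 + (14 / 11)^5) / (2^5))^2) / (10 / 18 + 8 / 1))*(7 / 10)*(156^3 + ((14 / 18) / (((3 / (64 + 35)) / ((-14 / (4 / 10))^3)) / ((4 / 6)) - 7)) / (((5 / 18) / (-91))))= 208326664146817034035841 / 29228092795166267904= 7127.62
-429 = -429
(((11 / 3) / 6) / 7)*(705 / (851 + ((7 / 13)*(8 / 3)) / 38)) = 58045 / 802606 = 0.07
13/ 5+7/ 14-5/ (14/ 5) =46/ 35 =1.31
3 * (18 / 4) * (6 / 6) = 27 / 2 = 13.50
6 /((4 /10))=15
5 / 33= 0.15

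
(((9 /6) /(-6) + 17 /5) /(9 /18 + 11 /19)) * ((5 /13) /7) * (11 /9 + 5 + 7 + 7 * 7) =5320 /533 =9.98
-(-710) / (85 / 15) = 2130 / 17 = 125.29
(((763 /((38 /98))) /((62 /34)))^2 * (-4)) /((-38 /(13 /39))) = 807921330482 /19774497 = 40856.73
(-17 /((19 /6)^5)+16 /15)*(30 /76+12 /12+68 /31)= 26513648968 /7292111555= 3.64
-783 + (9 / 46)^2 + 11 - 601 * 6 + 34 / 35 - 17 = -325418921 / 74060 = -4393.99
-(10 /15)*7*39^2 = -7098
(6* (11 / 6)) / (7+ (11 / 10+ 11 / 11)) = 110 / 91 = 1.21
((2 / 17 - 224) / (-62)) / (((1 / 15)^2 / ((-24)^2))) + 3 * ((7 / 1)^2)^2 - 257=474932.34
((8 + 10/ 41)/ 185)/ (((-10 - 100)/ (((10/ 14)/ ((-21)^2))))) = -169/ 257563845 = -0.00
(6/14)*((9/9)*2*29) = 24.86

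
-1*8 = -8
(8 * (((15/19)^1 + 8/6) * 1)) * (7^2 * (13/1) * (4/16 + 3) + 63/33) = 2005850/57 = 35190.35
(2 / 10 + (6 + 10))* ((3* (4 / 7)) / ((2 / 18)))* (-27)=-6748.46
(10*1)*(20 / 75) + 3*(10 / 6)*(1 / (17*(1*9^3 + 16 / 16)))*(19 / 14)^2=3892859 / 1459416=2.67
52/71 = 0.73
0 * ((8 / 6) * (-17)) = 0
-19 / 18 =-1.06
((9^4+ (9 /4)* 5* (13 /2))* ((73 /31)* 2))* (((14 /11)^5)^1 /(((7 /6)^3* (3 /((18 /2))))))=984141555264 /4992581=197120.80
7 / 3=2.33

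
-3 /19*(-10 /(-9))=-10 /57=-0.18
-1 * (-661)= 661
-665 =-665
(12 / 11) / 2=6 / 11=0.55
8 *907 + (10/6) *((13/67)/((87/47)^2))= 11039197049/1521369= 7256.09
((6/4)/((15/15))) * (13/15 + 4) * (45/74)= 657/148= 4.44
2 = 2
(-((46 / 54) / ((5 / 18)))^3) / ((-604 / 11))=267674 / 509625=0.53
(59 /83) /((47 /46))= 2714 /3901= 0.70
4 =4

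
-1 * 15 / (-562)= 15 / 562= 0.03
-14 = -14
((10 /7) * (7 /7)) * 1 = 10 /7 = 1.43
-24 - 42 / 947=-22770 / 947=-24.04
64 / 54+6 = 7.19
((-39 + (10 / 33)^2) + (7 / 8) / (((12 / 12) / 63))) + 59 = 655289 / 8712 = 75.22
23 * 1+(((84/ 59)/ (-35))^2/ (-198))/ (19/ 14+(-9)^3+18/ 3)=222441034587/ 9671349325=23.00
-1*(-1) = 1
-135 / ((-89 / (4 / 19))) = 540 / 1691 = 0.32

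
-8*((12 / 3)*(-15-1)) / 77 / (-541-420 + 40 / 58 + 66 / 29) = -14848 / 2139291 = -0.01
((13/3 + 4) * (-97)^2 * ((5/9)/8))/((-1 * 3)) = -1176125/648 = -1815.01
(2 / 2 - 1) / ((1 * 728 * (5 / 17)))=0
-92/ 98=-46/ 49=-0.94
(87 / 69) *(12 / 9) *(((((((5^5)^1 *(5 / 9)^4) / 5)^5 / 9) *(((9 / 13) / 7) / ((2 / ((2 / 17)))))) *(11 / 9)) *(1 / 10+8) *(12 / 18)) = 2321030478924512863159179687500 / 432581894698704583668381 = 5365528.49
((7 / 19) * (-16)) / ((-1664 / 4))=7 / 494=0.01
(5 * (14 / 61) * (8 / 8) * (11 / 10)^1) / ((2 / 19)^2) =27797 / 244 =113.92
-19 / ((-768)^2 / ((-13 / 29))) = 247 / 17104896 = 0.00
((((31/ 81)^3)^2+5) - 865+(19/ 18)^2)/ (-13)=74638102023935/ 1129718145924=66.07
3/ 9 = 1/ 3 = 0.33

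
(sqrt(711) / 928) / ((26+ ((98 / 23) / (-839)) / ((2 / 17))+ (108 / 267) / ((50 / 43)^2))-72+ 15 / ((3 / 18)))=1073395625 * sqrt(79) / 14694630445952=0.00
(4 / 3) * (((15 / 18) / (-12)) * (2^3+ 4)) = -10 / 9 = -1.11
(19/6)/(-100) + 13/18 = 1243/1800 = 0.69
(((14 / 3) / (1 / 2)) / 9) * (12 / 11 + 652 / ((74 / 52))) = 5233648 / 10989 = 476.26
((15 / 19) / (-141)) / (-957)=5 / 854601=0.00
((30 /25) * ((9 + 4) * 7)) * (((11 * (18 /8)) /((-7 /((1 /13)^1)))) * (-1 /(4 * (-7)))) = -297 /280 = -1.06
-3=-3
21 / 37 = 0.57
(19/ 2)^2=90.25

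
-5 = -5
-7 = -7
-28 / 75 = -0.37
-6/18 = -1/3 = -0.33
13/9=1.44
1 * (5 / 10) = 1 / 2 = 0.50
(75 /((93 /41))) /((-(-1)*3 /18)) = 6150 /31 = 198.39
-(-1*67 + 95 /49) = 3188 /49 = 65.06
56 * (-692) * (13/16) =-31486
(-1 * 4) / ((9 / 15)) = -20 / 3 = -6.67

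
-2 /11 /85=-2 /935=-0.00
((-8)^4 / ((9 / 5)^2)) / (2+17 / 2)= 204800 / 1701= 120.40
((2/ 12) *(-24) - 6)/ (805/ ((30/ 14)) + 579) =-15/ 1432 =-0.01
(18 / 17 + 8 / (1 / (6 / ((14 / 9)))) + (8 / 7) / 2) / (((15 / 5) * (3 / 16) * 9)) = 61856 / 9639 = 6.42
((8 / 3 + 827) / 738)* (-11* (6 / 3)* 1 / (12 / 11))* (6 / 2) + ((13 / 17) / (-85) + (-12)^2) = 486131471 / 6398460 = 75.98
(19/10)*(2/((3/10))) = 12.67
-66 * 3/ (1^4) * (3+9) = -2376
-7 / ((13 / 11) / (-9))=693 / 13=53.31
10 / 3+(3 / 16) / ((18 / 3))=323 / 96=3.36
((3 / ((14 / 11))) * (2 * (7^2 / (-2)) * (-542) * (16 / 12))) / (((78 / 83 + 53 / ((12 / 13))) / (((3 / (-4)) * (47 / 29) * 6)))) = -17582868072 / 1685567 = -10431.43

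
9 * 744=6696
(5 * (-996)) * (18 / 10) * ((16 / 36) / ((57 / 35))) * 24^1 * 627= -36812160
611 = 611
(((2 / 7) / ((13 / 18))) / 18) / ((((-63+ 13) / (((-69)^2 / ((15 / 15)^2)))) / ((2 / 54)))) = -529 / 6825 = -0.08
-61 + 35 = -26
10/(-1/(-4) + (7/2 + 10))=0.73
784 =784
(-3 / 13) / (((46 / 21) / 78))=-189 / 23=-8.22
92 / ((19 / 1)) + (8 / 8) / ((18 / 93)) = 1141 / 114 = 10.01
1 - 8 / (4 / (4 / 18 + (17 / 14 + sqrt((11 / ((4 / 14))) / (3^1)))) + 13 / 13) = 903539 / 265483 - 84672*sqrt(462) / 265483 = -3.45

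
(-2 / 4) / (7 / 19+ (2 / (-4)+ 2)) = -19 / 71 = -0.27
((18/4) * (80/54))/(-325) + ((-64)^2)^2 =3271557116/195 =16777215.98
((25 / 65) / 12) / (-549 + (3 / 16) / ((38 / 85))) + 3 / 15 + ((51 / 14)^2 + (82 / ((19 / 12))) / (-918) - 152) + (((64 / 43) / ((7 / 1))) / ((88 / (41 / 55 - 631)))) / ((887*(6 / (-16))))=-877806178458456758669 / 6334223952987070140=-138.58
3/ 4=0.75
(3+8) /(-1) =-11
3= 3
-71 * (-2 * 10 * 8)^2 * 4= -7270400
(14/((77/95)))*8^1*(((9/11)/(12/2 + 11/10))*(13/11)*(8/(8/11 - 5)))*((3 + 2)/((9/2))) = -15808000/403777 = -39.15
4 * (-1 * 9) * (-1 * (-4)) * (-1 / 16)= 9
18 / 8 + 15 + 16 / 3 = 271 / 12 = 22.58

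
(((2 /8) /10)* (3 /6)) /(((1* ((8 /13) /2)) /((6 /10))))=0.02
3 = 3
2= 2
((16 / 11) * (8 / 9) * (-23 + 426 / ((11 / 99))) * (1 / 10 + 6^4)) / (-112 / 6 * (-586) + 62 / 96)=50579835904 / 86639355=583.80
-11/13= -0.85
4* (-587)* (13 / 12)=-7631 / 3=-2543.67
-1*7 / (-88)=7 / 88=0.08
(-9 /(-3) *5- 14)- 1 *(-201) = 202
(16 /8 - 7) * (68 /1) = -340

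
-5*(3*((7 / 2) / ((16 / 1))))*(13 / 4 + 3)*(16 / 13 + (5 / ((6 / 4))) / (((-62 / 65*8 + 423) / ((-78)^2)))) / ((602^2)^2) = -823527375 / 105365622875991296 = -0.00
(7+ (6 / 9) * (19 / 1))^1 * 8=157.33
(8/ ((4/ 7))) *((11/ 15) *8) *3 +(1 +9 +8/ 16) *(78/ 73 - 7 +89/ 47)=3499657/ 17155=204.00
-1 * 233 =-233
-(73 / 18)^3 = -389017 / 5832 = -66.70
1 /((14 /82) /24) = 140.57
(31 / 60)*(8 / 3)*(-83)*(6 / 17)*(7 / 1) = -72044 / 255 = -282.53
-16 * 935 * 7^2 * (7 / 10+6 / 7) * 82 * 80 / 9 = -7487898880 / 9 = -831988764.44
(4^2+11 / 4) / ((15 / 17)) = 85 / 4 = 21.25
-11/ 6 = -1.83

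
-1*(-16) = 16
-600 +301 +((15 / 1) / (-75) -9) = -1541 / 5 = -308.20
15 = 15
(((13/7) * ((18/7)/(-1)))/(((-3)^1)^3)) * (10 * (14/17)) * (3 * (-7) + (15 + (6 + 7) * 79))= 530920/357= 1487.17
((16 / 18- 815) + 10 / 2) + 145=-5977 / 9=-664.11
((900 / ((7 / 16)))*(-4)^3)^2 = 849346560000 / 49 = 17333603265.31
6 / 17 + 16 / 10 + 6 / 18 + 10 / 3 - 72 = -66.38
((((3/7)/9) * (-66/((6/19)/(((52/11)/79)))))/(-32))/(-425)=-247/5640600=-0.00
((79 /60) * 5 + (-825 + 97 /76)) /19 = -46577 /1083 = -43.01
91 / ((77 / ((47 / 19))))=611 / 209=2.92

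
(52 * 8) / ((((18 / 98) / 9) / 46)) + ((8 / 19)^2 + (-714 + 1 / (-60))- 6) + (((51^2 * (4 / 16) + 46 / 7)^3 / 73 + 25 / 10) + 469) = 41817728446482881 / 8677515840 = 4819089.84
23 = 23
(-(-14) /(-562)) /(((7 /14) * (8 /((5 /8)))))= -35 /8992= -0.00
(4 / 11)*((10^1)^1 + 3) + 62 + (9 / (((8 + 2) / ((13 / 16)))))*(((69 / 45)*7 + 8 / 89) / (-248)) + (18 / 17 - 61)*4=-571469997357 / 3301971200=-173.07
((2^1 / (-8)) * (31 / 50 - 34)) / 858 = 1669 / 171600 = 0.01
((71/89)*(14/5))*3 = 2982/445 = 6.70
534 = 534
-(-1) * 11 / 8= 11 / 8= 1.38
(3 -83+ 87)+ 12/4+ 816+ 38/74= 30581/37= 826.51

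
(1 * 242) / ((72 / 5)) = 605 / 36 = 16.81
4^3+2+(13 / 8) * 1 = 541 / 8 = 67.62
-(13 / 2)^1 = -13 / 2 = -6.50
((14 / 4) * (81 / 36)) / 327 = 21 / 872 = 0.02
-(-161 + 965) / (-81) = 268 / 27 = 9.93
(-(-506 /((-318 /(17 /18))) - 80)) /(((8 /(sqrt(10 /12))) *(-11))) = -224659 *sqrt(30) /1511136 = -0.81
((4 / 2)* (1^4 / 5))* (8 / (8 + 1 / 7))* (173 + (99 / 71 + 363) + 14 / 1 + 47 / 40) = 7323386 / 33725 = 217.15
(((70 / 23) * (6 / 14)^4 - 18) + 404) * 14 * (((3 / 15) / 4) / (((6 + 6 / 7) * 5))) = 761491 / 96600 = 7.88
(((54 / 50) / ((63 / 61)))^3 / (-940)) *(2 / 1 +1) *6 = -55156383 / 2518906250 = -0.02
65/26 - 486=-967/2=-483.50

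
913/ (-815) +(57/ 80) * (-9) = -98227/ 13040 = -7.53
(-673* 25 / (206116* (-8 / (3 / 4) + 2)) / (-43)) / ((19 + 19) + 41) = -50475 / 18204577352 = -0.00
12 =12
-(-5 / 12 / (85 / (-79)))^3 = -0.06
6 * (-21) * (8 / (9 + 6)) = -336 / 5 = -67.20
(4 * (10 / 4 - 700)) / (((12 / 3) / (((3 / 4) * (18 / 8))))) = -37665 / 32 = -1177.03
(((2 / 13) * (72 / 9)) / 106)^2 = 64 / 474721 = 0.00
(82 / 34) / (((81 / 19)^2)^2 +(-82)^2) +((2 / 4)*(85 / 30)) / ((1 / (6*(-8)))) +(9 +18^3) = 90223492435786 / 15628527125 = 5773.00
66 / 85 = 0.78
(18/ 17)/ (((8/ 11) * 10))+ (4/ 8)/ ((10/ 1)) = 133/ 680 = 0.20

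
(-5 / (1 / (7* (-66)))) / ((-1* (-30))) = 77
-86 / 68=-43 / 34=-1.26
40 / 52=10 / 13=0.77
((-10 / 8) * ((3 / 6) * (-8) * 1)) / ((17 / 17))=5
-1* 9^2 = -81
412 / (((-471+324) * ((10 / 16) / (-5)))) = 22.42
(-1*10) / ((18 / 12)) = -6.67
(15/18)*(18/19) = 15/19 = 0.79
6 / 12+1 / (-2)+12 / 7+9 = 75 / 7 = 10.71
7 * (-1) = -7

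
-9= -9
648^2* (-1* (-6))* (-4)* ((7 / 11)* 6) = -38478475.64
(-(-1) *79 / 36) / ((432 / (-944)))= -4661 / 972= -4.80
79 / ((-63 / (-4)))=316 / 63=5.02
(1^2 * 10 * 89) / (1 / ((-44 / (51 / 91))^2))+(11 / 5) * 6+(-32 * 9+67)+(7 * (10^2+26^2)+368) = 71415197761 / 13005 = 5491364.69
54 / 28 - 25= -323 / 14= -23.07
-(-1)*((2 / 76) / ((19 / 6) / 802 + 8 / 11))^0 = 1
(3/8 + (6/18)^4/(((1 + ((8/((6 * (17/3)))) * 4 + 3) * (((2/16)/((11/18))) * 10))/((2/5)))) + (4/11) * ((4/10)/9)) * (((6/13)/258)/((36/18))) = 47311873/135036467280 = 0.00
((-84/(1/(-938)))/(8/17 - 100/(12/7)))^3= -64886881409350092288/25698491351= -2524929596.96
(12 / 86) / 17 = 6 / 731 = 0.01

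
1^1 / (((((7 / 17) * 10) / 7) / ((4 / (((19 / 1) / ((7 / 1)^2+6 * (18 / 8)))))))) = 425 / 19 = 22.37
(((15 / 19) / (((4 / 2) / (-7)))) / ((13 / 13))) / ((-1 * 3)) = 35 / 38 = 0.92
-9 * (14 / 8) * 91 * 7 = -40131 / 4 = -10032.75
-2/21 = -0.10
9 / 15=0.60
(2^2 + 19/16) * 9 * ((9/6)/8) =2241/256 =8.75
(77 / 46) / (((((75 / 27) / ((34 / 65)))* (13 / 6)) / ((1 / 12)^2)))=3927 / 3887000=0.00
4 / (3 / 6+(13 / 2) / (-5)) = -5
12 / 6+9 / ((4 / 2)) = 13 / 2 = 6.50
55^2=3025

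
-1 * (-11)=11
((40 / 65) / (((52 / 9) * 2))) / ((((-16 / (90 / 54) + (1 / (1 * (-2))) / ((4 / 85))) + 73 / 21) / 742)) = -5609520 / 2377661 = -2.36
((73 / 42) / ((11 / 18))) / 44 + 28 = 95083 / 3388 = 28.06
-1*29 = -29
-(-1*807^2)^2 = -424125260001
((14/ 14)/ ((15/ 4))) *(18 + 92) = 29.33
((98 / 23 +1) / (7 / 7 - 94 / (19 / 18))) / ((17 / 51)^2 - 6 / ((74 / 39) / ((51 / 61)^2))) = 149930253 / 5267929016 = 0.03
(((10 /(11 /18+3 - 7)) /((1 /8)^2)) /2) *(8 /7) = -46080 /427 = -107.92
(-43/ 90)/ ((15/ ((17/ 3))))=-731/ 4050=-0.18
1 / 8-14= -111 / 8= -13.88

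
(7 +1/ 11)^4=2528.18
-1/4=-0.25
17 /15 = 1.13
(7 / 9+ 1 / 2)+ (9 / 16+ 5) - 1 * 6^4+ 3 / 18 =-185615 / 144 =-1288.99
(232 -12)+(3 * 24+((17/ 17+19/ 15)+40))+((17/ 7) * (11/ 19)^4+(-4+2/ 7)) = 4526914723/ 13683705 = 330.83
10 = 10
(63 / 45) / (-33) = -0.04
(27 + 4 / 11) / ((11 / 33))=903 / 11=82.09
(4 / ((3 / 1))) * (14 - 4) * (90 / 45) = 80 / 3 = 26.67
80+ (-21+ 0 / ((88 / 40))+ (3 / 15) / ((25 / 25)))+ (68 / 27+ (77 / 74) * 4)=65.88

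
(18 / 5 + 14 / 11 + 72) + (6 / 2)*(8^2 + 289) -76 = 58293 / 55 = 1059.87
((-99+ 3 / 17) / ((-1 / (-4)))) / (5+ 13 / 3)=-720 / 17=-42.35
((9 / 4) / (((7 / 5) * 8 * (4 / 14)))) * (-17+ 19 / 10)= -1359 / 128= -10.62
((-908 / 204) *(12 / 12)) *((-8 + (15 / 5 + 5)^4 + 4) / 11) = -28148 / 17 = -1655.76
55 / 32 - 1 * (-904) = 28983 / 32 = 905.72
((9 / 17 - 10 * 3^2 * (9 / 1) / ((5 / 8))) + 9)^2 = 478296900 / 289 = 1655006.57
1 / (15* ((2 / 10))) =1 / 3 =0.33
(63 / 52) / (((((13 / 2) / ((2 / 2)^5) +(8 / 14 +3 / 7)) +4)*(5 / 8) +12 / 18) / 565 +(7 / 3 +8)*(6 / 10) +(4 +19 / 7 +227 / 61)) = 182388780 / 2506467431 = 0.07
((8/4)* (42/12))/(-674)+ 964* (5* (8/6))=12994699/2022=6426.66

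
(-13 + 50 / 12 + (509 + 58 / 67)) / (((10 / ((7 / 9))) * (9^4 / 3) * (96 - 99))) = -281981 / 47475396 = -0.01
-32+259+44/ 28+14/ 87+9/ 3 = 141125/ 609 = 231.73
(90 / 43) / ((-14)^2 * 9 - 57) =30 / 24467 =0.00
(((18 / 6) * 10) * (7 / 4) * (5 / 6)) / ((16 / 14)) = 1225 / 32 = 38.28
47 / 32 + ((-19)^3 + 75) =-217041 / 32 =-6782.53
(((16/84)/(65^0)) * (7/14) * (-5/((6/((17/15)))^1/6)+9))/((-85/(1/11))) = -4/11781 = -0.00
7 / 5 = 1.40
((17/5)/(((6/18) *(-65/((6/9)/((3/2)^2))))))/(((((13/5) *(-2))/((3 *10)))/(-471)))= -21352/169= -126.34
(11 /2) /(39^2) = 11 /3042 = 0.00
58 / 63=0.92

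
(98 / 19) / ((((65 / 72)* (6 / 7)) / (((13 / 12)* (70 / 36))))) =2401 / 171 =14.04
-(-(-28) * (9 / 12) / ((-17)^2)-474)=136965 / 289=473.93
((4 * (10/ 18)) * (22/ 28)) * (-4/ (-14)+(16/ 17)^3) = 4234780/ 2166633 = 1.95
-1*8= -8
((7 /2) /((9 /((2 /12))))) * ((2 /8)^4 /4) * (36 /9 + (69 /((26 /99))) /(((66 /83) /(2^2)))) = 120631 /1437696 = 0.08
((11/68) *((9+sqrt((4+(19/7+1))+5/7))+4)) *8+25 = 22 *sqrt(413)/119+711/17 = 45.58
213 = 213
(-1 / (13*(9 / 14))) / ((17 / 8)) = -112 / 1989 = -0.06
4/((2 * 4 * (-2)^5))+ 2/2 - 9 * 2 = -1089/64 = -17.02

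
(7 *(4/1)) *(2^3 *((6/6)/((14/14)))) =224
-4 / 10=-2 / 5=-0.40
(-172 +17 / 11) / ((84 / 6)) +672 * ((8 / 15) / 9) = 191593 / 6930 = 27.65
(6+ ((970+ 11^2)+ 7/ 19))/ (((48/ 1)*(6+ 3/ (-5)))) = 4.23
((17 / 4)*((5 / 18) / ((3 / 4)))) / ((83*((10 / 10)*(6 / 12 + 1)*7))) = 85 / 47061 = 0.00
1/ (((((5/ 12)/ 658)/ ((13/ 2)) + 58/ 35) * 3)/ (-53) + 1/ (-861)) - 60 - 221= -15438614923/ 52957223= -291.53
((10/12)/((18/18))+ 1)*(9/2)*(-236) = -1947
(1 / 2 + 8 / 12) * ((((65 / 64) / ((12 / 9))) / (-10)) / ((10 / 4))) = -91 / 2560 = -0.04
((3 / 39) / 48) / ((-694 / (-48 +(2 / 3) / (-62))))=4465 / 40274208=0.00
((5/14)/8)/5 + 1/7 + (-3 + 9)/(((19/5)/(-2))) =-6397/2128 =-3.01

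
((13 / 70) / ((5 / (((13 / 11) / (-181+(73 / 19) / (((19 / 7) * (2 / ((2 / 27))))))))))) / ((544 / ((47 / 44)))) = -77420421 / 162530935705600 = -0.00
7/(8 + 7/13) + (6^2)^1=4087/111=36.82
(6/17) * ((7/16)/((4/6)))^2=1323/8704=0.15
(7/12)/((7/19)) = 19/12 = 1.58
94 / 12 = 47 / 6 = 7.83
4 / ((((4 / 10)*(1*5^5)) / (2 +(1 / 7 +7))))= 0.03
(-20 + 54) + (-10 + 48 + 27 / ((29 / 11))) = 2385 / 29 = 82.24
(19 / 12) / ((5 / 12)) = 19 / 5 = 3.80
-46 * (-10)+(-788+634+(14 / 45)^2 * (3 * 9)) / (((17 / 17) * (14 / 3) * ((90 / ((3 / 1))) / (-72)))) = 67232 / 125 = 537.86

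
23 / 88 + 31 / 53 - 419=-1950269 / 4664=-418.15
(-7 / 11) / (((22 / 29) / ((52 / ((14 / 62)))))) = -193.17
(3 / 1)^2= 9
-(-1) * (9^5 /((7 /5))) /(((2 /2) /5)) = 1476225 /7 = 210889.29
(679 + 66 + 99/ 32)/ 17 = 23939/ 544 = 44.01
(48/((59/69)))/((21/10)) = 11040/413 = 26.73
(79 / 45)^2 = 6241 / 2025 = 3.08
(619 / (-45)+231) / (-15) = -9776 / 675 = -14.48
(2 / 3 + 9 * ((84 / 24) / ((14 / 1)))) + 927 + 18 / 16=22345 / 24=931.04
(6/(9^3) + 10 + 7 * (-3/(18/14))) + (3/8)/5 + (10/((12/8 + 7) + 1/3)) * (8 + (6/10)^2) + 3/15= 1758781/515160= 3.41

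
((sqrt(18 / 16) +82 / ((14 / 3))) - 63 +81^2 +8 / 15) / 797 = 3 * sqrt(2) / 3188 +684191 / 83685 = 8.18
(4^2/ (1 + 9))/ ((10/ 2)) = 8/ 25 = 0.32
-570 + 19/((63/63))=-551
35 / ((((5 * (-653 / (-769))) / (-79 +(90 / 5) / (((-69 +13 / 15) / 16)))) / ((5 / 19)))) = -163524005 / 905711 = -180.55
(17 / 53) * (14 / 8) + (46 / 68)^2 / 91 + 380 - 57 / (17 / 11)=343.68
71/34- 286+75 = -208.91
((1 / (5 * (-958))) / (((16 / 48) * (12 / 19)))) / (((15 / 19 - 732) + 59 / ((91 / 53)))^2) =-56799379 / 27813873091100000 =-0.00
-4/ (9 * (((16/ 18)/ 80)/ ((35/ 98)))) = -100/ 7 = -14.29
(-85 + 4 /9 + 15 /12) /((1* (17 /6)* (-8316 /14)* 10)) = 2999 /605880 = 0.00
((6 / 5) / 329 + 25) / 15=41131 / 24675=1.67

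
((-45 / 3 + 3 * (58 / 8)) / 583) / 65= 27 / 151580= 0.00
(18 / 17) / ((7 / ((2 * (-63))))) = -324 / 17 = -19.06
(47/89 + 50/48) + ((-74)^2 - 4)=11691545/2136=5473.57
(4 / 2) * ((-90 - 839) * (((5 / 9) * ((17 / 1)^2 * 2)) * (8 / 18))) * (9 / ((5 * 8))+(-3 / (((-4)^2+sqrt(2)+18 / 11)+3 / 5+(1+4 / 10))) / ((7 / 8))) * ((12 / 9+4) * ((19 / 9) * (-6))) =6320515266560 * sqrt(2) / 39475107+11664550101184 / 13158369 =1112909.17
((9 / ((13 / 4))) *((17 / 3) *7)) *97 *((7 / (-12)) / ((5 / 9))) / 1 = -727209 / 65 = -11187.83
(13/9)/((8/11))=143/72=1.99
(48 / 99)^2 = 256 / 1089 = 0.24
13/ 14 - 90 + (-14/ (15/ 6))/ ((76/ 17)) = -120131/ 1330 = -90.32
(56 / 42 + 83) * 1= 253 / 3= 84.33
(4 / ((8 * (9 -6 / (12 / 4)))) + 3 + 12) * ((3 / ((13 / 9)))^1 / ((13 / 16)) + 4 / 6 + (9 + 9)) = 1135180 / 3549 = 319.86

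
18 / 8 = 9 / 4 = 2.25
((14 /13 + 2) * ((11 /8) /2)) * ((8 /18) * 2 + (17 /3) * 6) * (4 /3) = 34540 /351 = 98.40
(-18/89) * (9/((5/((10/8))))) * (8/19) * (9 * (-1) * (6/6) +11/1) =-648/1691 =-0.38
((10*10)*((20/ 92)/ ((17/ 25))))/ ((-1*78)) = -0.41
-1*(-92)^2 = -8464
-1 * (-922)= 922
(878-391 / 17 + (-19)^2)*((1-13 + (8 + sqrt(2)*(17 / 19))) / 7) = -4864 / 7 + 1088*sqrt(2) / 7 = -475.05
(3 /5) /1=3 /5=0.60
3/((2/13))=39/2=19.50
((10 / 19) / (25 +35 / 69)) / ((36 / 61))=1403 / 40128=0.03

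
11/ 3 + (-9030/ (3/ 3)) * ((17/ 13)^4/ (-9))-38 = 82818809/ 28561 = 2899.72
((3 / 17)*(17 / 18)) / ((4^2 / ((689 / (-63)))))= -689 / 6048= -0.11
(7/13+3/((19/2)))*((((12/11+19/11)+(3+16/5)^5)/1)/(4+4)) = 8308587512/8490625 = 978.56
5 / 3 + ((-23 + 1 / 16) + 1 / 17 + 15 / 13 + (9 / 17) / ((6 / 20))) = -194057 / 10608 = -18.29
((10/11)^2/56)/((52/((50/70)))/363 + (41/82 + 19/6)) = 375/98266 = 0.00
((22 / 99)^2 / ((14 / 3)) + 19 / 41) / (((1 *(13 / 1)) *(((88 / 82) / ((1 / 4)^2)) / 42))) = 0.09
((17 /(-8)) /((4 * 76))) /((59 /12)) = -51 /35872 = -0.00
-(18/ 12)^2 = -9/ 4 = -2.25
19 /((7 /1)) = 19 /7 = 2.71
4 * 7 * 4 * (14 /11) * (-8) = -12544 /11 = -1140.36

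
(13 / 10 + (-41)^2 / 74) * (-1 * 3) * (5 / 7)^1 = -13329 / 259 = -51.46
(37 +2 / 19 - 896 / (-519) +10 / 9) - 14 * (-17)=277.94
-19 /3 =-6.33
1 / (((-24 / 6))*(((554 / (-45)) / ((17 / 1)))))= 765 / 2216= 0.35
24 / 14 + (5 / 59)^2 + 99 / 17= 3125432 / 414239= 7.54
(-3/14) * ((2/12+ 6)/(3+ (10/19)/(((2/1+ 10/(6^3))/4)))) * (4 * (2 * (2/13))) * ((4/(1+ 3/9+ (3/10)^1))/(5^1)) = -382432/1934177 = -0.20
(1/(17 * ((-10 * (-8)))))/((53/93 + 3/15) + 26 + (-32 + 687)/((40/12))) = 0.00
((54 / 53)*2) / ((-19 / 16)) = -1728 / 1007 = -1.72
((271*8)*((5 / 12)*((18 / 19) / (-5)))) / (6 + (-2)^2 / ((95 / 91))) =-8130 / 467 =-17.41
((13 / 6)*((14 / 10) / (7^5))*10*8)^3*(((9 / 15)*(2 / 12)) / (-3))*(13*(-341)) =2493261056 / 5605721316405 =0.00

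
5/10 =1/2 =0.50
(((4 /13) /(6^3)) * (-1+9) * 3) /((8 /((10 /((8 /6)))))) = 5 /156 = 0.03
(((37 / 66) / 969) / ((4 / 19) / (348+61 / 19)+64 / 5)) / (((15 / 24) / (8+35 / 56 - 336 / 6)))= -93575479 / 27314241768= -0.00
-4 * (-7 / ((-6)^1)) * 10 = -140 / 3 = -46.67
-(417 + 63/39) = -5442/13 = -418.62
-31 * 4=-124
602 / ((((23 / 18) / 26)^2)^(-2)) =84232141 / 23985756288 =0.00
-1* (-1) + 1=2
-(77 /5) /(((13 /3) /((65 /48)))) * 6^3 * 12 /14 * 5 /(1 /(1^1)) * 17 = -75735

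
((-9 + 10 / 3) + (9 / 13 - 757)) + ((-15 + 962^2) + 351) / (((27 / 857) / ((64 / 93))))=660078485591 / 32643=20221134.26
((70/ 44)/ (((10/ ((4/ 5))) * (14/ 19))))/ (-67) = -19/ 7370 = -0.00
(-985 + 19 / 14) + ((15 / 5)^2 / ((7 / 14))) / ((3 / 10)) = -12931 / 14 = -923.64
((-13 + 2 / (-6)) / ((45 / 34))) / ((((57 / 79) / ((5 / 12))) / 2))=-53720 / 4617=-11.64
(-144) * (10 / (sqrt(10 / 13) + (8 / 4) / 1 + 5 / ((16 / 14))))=-7637760 / 33173 + 92160 * sqrt(130) / 33173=-198.56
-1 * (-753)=753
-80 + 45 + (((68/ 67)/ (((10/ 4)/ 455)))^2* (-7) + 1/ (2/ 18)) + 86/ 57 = -61119251668/ 255873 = -238865.58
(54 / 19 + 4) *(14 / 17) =1820 / 323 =5.63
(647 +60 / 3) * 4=2668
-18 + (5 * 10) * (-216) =-10818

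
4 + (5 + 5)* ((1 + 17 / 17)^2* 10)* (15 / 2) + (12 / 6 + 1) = 3007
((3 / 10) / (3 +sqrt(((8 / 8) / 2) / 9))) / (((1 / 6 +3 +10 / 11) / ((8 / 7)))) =42768 / 1515815 - 2376 * sqrt(2) / 1515815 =0.03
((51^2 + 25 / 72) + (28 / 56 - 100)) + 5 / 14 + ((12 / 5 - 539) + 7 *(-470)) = -3337477 / 2520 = -1324.40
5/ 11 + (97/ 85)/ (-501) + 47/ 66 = 1.16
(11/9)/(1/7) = 77/9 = 8.56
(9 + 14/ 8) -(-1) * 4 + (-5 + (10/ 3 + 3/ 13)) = 2077/ 156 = 13.31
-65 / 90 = -13 / 18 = -0.72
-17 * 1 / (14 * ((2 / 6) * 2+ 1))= -51 / 70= -0.73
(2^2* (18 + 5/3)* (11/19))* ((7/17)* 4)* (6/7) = 20768/323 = 64.30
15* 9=135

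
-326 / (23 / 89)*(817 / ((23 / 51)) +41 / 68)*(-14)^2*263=-1059754083733982 / 8993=-117842108721.67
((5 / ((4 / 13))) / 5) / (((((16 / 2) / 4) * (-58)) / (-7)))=91 / 464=0.20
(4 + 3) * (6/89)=42/89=0.47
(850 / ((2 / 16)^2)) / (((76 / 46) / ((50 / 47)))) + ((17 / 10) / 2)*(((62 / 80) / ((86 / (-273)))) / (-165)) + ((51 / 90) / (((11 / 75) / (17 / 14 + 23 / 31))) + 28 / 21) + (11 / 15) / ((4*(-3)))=231222313258059553 / 6599405736000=35036.84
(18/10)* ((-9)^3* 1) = -6561/5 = -1312.20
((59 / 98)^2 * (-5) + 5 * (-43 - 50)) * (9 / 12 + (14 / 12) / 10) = -11656489 / 28812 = -404.57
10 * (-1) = -10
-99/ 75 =-1.32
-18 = -18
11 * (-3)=-33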